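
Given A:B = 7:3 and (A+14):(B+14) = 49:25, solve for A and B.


Let A = 7k, B = 3k.
(7k + 14) / (3k + 14) = 49/25
Cross-multiply: 25(7k + 14) = 49(3k + 14)
175k + 350 = 147k + 686
175k - 147k = 686 - 350
28k = 336
k = 336/28 = 12
A = 7×12 = 84, B = 3×12 = 36
= A = 84, B = 36

A = 84, B = 36


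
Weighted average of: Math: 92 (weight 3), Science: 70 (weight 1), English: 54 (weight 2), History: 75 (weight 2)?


Numerator = 92×3 + 70×1 + 54×2 + 75×2
= 276 + 70 + 108 + 150
= 604
Total weight = 8
Weighted avg = 604/8
= 75.50

75.50


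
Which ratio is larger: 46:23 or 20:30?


46/23 = 2.0000
20/30 = 0.6667
2.0000 > 0.6667, so 46:23 is greater
= 46:23

46:23


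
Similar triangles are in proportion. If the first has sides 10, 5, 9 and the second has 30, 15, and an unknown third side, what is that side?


Scale factor = 30/10 = 3
Missing side = 9 × 3
= 27.0

27.0


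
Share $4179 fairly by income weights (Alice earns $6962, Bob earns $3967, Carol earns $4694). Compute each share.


Total income = 6962 + 3967 + 4694 = $15623
Alice: $4179 × 6962/15623 = $1862.27
Bob: $4179 × 3967/15623 = $1061.13
Carol: $4179 × 4694/15623 = $1255.60
= Alice: $1862.27, Bob: $1061.13, Carol: $1255.60

Alice: $1862.27, Bob: $1061.13, Carol: $1255.60


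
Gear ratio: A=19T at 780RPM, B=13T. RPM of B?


Gear ratio = 19:13 = 19:13
RPM_B = RPM_A × (teeth_A / teeth_B)
= 780 × (19/13)
= 1140.0 RPM

1140.0 RPM


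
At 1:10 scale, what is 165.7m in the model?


Model size = real / scale
= 165.7 / 10
= 16.5700 m

16.5700 m


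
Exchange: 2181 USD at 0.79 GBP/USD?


Amount × rate = 2181 × 0.79
= 1722.99 GBP

1722.99 GBP


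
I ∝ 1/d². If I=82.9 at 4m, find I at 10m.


I₁d₁² = I₂d₂²
I₂ = I₁ × (d₁/d₂)²
= 82.9 × (4/10)²
= 82.9 × 16/100
= 1326.4/100
= 13.2640

13.2640


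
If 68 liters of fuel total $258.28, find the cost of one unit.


Unit rate = total / quantity
= 258.28 / 68
= $3.80 per unit

$3.80 per unit


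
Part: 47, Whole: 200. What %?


Percentage = (part / whole) × 100
= (47 / 200) × 100
= 23.50%

23.50%


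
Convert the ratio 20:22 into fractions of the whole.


Total parts = 20 + 22 = 42
First part: 20/42 = 10/21
Second part: 22/42 = 11/21
= 10/21 and 11/21

10/21 and 11/21


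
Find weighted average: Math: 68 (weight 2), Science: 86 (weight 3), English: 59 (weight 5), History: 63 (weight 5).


Numerator = 68×2 + 86×3 + 59×5 + 63×5
= 136 + 258 + 295 + 315
= 1004
Total weight = 15
Weighted avg = 1004/15
= 66.93

66.93


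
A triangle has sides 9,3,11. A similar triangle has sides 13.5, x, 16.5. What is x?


Scale factor = 13.5/9 = 1.5
Missing side = 3 × 1.5
= 4.5

4.5


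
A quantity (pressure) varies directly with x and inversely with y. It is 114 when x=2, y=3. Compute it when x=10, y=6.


z = k·x/y
Solve for k using the known point: k = z·y/x = 114×3/2 = 342/2 = 171.0000
Now evaluate at x=10, y=6:
z = k × 10 / 6 = (342 × 10) / (2 × 6) = 3420/12
= 285.0000

285.0000


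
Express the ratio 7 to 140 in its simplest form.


GCD(7, 140) = 7
7/7 : 140/7
= 1:20

1:20


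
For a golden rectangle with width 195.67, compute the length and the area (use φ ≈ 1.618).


φ = (1 + √5) / 2 ≈ 1.618
Length = width × φ = 195.67 × 1.618 = 316.59406
≈ 316.59
Area = width × length = 195.67 × 316.59406 = 61947.9597202 ≈ 61947.96
= Length: 316.59, Area: 61947.96

Length: 316.59, Area: 61947.96


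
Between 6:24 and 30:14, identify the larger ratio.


6/24 = 0.2500
30/14 = 2.1429
0.2500 < 2.1429, so 6:24 is less
= 30:14

30:14


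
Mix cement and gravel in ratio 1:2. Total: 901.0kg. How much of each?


Total parts = 1 + 2 = 3
cement: 901.0 × 1/3 = 300.3kg
gravel: 901.0 × 2/3 = 600.7kg
= 300.3kg and 600.7kg

300.3kg and 600.7kg


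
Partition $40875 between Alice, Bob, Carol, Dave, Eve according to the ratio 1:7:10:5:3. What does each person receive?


Total parts = 1 + 7 + 10 + 5 + 3 = 26
Alice: 40875 × 1/26 = 1572.12
Bob: 40875 × 7/26 = 11004.81
Carol: 40875 × 10/26 = 15721.15
Dave: 40875 × 5/26 = 7860.58
Eve: 40875 × 3/26 = 4716.35
= Alice: $1572.12, Bob: $11004.81, Carol: $15721.15, Dave: $7860.58, Eve: $4716.35

Alice: $1572.12, Bob: $11004.81, Carol: $15721.15, Dave: $7860.58, Eve: $4716.35


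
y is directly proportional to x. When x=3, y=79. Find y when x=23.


Direct proportion: y/x = constant
k = 79/3 ≈ 26.3333
y₂ = k × 23 = 79 × 23 / 3 = 1817/3
≈ 605.67

605.67


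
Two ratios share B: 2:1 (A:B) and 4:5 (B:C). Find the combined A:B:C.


Match B: multiply A:B by 4 → 8:4
Multiply B:C by 1 → 4:5
Combined: 8:4:5
GCD = 1
= 8:4:5

8:4:5


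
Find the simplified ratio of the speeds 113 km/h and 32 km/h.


Ratio = 113:32
GCD = 1
Simplified = 113:32
Time ratio (same distance) = 32:113
Speed ratio = 113:32

113:32


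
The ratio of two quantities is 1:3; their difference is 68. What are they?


Let A = 1k, B = 3k.
3k - 1k = 68
2k = 68 → k = 68/2 = 34
A = 1×34 = 34, B = 3×34 = 102
= A = 34, B = 102

A = 34, B = 102


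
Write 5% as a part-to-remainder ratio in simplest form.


5% means 5 parts out of 100; remainder = 95
Part : remainder = 5:95
GCD = 5
= 1:19

1:19


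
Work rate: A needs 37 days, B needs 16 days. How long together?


Rate of A = 1/37 per day
Rate of B = 1/16 per day
Combined rate = 1/37 + 1/16 = 53/592 ≈ 0.0895 per day
Days = 1 / combined rate = 592/53
≈ 11.17 days

11.17 days


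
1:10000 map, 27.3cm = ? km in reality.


Real distance = map distance × scale
= 27.3cm × 10000
= 273000 cm = 2730.0 m
= 2.730 km

2.730 km


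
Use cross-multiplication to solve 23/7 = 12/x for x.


Cross multiply: 23 × x = 7 × 12
23x = 84
x = 84 / 23
= 3.65

3.65


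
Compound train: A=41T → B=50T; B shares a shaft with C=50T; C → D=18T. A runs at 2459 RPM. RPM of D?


Stage 1: RPM_B = RPM_A × t_A/t_B = 2459 × 41/50 = 100819/50 = 2016.38
B and C share a shaft → RPM_C = RPM_B
Stage 2: RPM_D = RPM_C × t_C/t_D = RPM_A × (t_A×t_C)/(t_B×t_D)
Overall ratio = (41×50)/(50×18) = 2050/900
RPM_D = 2459 × 2050/900 = 5040950/900
≈ 5601.06 RPM

5601.06 RPM


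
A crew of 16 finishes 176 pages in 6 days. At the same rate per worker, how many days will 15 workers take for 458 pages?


Days ∝ work / workers, so d₂ = d₁ × (m₁/m₂) × (w₂/w₁)
Workers factor (inverse): 16/15 ≈ 1.0667
Work factor (direct): 458/176 ≈ 2.6023
d₂ = 6 × 16/15 × 458/176 = (6 × 16 × 458) / (15 × 176) = 43968/2640
≈ 16.65 days

16.65 days


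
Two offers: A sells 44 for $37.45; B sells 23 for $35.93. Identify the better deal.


Deal A: $37.45/44 = $0.8511/unit
Deal B: $35.93/23 = $1.5622/unit
A is cheaper per unit
= Deal A

Deal A


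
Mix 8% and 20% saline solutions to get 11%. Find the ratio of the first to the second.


Let x parts of 8% mix with y parts of 20%.
8x + 20y = 11(x + y)
8x + 20y = 11x + 11y
x(8 - 11) = y(11 - 20)
x/y = (20 - 11)/(11 - 8) = 9/3
Simplify: 3:1
= 3:1

3:1


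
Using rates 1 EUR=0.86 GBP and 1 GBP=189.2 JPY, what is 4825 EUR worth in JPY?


Step 1: 4825 EUR × 0.86 = 4149.50 GBP
Step 2: 4149.50 GBP × 189.2 = 785085.40 JPY
Implied rate EUR→JPY = 0.86 × 189.2 = 162.7120
= 785085.40 JPY

785085.40 JPY


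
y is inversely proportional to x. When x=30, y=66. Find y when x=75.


Inverse proportion: x × y = constant
k = 30 × 66 = 1980
y₂ = k / 75 = 1980 / 75
= 26.40

26.40


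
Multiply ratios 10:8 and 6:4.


Compound ratio = (10×6) : (8×4)
= 60:32
GCD = 4
= 15:8

15:8


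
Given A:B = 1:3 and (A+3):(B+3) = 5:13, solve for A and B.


Let A = 1k, B = 3k.
(1k + 3) / (3k + 3) = 5/13
Cross-multiply: 13(1k + 3) = 5(3k + 3)
13k + 39 = 15k + 15
13k - 15k = 15 - 39
-2k = -24
k = -24/-2 = 12
A = 1×12 = 12, B = 3×12 = 36
= A = 12, B = 36

A = 12, B = 36


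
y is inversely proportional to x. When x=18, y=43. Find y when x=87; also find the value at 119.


Inverse proportion: x × y = constant
k = 18 × 43 = 774
At x=87: k/87 = 8.90
At x=119: k/119 = 6.50
= 8.90 and 6.50

8.90 and 6.50


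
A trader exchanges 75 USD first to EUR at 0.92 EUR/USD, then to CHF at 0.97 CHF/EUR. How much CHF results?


Step 1: 75 USD × 0.92 = 69.00 EUR
Step 2: 69.00 EUR × 0.97 = 66.93 CHF
Implied rate USD→CHF = 0.92 × 0.97 = 0.8924
= 66.93 CHF

66.93 CHF


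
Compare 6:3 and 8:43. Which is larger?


6/3 = 2.0000
8/43 = 0.1860
2.0000 > 0.1860, so 6:3 is greater
= 6:3

6:3


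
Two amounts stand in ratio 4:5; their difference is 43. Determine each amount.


Let A = 4k, B = 5k.
5k - 4k = 43
1k = 43 → k = 43/1 = 43
A = 4×43 = 172, B = 5×43 = 215
= A = 172, B = 215

A = 172, B = 215


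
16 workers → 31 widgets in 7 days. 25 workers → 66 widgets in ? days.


Days ∝ work / workers, so d₂ = d₁ × (m₁/m₂) × (w₂/w₁)
Workers factor (inverse): 16/25 = 0.6400
Work factor (direct): 66/31 ≈ 2.1290
d₂ = 7 × 16/25 × 66/31 = (7 × 16 × 66) / (25 × 31) = 7392/775
≈ 9.54 days

9.54 days


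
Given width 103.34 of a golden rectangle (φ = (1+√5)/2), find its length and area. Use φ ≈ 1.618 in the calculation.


φ = (1 + √5) / 2 ≈ 1.618
Length = width × φ = 103.34 × 1.618 = 167.20412
≈ 167.20
Area = width × length = 103.34 × 167.20412 = 17278.8737608 ≈ 17278.87
= Length: 167.20, Area: 17278.87

Length: 167.20, Area: 17278.87


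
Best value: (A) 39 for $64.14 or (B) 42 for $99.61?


Deal A: $64.14/39 = $1.6446/unit
Deal B: $99.61/42 = $2.3717/unit
A is cheaper per unit
= Deal A

Deal A


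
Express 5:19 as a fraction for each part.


Total parts = 5 + 19 = 24
First part: 5/24 = 5/24
Second part: 19/24 = 19/24
= 5/24 and 19/24

5/24 and 19/24


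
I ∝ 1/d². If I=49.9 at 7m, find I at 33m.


I₁d₁² = I₂d₂²
I₂ = I₁ × (d₁/d₂)²
= 49.9 × (7/33)²
= 49.9 × 49/1089
= 2445.1/1089
≈ 2.2453

2.2453


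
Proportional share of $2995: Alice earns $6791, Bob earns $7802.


Total income = 6791 + 7802 = $14593
Alice: $2995 × 6791/14593 = $1393.75
Bob: $2995 × 7802/14593 = $1601.25
= Alice: $1393.75, Bob: $1601.25

Alice: $1393.75, Bob: $1601.25


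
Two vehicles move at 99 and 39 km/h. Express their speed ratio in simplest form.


Ratio = 99:39
GCD = 3
Simplified = 33:13
Time ratio (same distance) = 13:33
Speed ratio = 33:13

33:13


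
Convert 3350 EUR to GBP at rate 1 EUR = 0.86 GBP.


Amount × rate = 3350 × 0.86
= 2881.00 GBP

2881.00 GBP


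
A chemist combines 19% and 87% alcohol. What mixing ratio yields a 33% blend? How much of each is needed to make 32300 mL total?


Let x parts of 19% mix with y parts of 87%.
19x + 87y = 33(x + y)
19x + 87y = 33x + 33y
x(19 - 33) = y(33 - 87)
x/y = (87 - 33)/(33 - 19) = 54/14
Simplify: 27:7
Total parts = 34; one part = 32300/34 = 950.00 mL
19% solution: 27×950.00 = 25650.00 mL
87% solution: 7×950.00 = 6650.00 mL
= ratio 27:7; 25650.00 mL and 6650.00 mL

ratio 27:7; 25650.00 mL and 6650.00 mL


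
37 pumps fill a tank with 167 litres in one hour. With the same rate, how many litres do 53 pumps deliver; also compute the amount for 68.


Direct proportion: y/x = constant
k = 167/37 ≈ 4.5135
y at x=53: k × 53 = 167 × 53 / 37 = 8851/37 ≈ 239.22
y at x=68: k × 68 = 167 × 68 / 37 = 11356/37 ≈ 306.92
= 239.22 and 306.92

239.22 and 306.92


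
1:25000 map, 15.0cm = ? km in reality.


Real distance = map distance × scale
= 15.0cm × 25000
= 375000 cm = 3750.0 m
= 3.750 km

3.750 km


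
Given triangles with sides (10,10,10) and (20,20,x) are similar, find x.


Scale factor = 20/10 = 2
Missing side = 10 × 2
= 20.0

20.0


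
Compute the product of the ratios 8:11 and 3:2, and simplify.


Compound ratio = (8×3) : (11×2)
= 24:22
GCD = 2
= 12:11

12:11


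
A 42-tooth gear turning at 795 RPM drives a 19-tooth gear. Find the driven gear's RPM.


Gear ratio = 42:19 = 42:19
RPM_B = RPM_A × (teeth_A / teeth_B)
= 795 × (42/19)
= 1757.4 RPM

1757.4 RPM


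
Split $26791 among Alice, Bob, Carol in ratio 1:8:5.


Total parts = 1 + 8 + 5 = 14
Alice: 26791 × 1/14 = 1913.64
Bob: 26791 × 8/14 = 15309.14
Carol: 26791 × 5/14 = 9568.21
= Alice: $1913.64, Bob: $15309.14, Carol: $9568.21

Alice: $1913.64, Bob: $15309.14, Carol: $9568.21


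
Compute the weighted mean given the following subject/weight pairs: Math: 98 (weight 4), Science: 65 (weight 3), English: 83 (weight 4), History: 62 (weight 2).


Numerator = 98×4 + 65×3 + 83×4 + 62×2
= 392 + 195 + 332 + 124
= 1043
Total weight = 13
Weighted avg = 1043/13
= 80.23

80.23


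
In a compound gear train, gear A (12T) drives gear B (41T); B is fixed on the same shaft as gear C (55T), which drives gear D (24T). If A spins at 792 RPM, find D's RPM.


Stage 1: RPM_B = RPM_A × t_A/t_B = 792 × 12/41 = 9504/41 ≈ 231.80
B and C share a shaft → RPM_C = RPM_B
Stage 2: RPM_D = RPM_C × t_C/t_D = RPM_A × (t_A×t_C)/(t_B×t_D)
Overall ratio = (12×55)/(41×24) = 660/984
RPM_D = 792 × 660/984 = 522720/984
≈ 531.22 RPM

531.22 RPM


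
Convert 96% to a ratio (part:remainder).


96% means 96 parts out of 100; remainder = 4
Part : remainder = 96:4
GCD = 4
= 24:1

24:1


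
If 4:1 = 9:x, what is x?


Cross multiply: 4 × x = 1 × 9
4x = 9
x = 9 / 4
= 2.25

2.25


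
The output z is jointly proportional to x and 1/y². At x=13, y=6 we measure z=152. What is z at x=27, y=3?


z = k·x/y²
Solve for k using the known point: k = z·y²/x = 152×36/13 = 5472/13 ≈ 420.9231
Now evaluate at x=27, y=3:
z = k × 27 / 9 = (5472 × 27) / (13 × 9) = 147744/117
≈ 1262.7692

1262.7692


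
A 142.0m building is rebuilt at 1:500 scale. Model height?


Model size = real / scale
= 142.0 / 500
= 0.2840 m

0.2840 m


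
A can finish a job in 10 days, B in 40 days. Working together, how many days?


Rate of A = 1/10 per day
Rate of B = 1/40 per day
Combined rate = 1/10 + 1/40 = 50/400 = 0.1250 per day
Days = 1 / combined rate = 400/50
= 8.00 days

8.00 days


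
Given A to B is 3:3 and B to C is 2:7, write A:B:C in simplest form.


Match B: multiply A:B by 2 → 6:6
Multiply B:C by 3 → 6:21
Combined: 6:6:21
GCD = 3
= 2:2:7

2:2:7


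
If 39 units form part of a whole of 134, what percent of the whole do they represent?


Percentage = (part / whole) × 100
= (39 / 134) × 100
≈ 29.10%

29.10%


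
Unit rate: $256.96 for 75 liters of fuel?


Unit rate = total / quantity
= 256.96 / 75
= $3.43 per unit

$3.43 per unit


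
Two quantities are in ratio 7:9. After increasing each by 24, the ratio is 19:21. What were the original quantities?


Let A = 7k, B = 9k.
(7k + 24) / (9k + 24) = 19/21
Cross-multiply: 21(7k + 24) = 19(9k + 24)
147k + 504 = 171k + 456
147k - 171k = 456 - 504
-24k = -48
k = -48/-24 = 2
A = 7×2 = 14, B = 9×2 = 18
= A = 14, B = 18

A = 14, B = 18


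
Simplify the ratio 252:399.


GCD(252, 399) = 21
252/21 : 399/21
= 12:19

12:19


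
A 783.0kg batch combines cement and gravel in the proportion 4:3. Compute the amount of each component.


Total parts = 4 + 3 = 7
cement: 783.0 × 4/7 = 447.4kg
gravel: 783.0 × 3/7 = 335.6kg
= 447.4kg and 335.6kg

447.4kg and 335.6kg


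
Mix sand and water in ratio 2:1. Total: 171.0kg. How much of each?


Total parts = 2 + 1 = 3
sand: 171.0 × 2/3 = 114.0kg
water: 171.0 × 1/3 = 57.0kg
= 114.0kg and 57.0kg

114.0kg and 57.0kg


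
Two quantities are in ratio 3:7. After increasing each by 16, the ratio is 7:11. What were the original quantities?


Let A = 3k, B = 7k.
(3k + 16) / (7k + 16) = 7/11
Cross-multiply: 11(3k + 16) = 7(7k + 16)
33k + 176 = 49k + 112
33k - 49k = 112 - 176
-16k = -64
k = -64/-16 = 4
A = 3×4 = 12, B = 7×4 = 28
= A = 12, B = 28

A = 12, B = 28


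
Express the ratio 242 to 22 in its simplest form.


GCD(242, 22) = 22
242/22 : 22/22
= 11:1

11:1


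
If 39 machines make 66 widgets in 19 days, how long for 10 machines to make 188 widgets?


Days ∝ work / workers, so d₂ = d₁ × (m₁/m₂) × (w₂/w₁)
Workers factor (inverse): 39/10 = 3.9000
Work factor (direct): 188/66 ≈ 2.8485
d₂ = 19 × 39/10 × 188/66 = (19 × 39 × 188) / (10 × 66) = 139308/660
≈ 211.07 days

211.07 days


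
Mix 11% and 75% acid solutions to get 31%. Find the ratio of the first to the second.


Let x parts of 11% mix with y parts of 75%.
11x + 75y = 31(x + y)
11x + 75y = 31x + 31y
x(11 - 31) = y(31 - 75)
x/y = (75 - 31)/(31 - 11) = 44/20
Simplify: 11:5
= 11:5

11:5


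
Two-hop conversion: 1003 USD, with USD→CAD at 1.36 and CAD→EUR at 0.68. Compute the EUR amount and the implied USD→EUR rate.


Step 1: 1003 USD × 1.36 = 1364.08 CAD
Step 2: 1364.08 CAD × 0.68 = 927.57 EUR
Implied rate USD→EUR = 1.36 × 0.68 = 0.9248
= 927.57 EUR; implied rate 0.9248 EUR/USD

927.57 EUR; implied rate 0.9248 EUR/USD


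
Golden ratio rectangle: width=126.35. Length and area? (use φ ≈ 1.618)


φ = (1 + √5) / 2 ≈ 1.618
Length = width × φ = 126.35 × 1.618 = 204.4343
≈ 204.43
Area = width × length = 126.35 × 204.4343 = 25830.273805 ≈ 25830.27
= Length: 204.43, Area: 25830.27

Length: 204.43, Area: 25830.27


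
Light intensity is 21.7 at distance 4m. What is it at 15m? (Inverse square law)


I₁d₁² = I₂d₂²
I₂ = I₁ × (d₁/d₂)²
= 21.7 × (4/15)²
= 21.7 × 16/225
= 347.2/225
≈ 1.5431

1.5431


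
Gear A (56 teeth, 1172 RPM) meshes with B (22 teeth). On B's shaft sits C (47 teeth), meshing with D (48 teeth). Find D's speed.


Stage 1: RPM_B = RPM_A × t_A/t_B = 1172 × 56/22 = 65632/22 ≈ 2983.27
B and C share a shaft → RPM_C = RPM_B
Stage 2: RPM_D = RPM_C × t_C/t_D = RPM_A × (t_A×t_C)/(t_B×t_D)
Overall ratio = (56×47)/(22×48) = 2632/1056
RPM_D = 1172 × 2632/1056 = 3084704/1056
≈ 2921.12 RPM

2921.12 RPM


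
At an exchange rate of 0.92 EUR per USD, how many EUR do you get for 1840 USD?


Amount × rate = 1840 × 0.92
= 1692.80 EUR

1692.80 EUR


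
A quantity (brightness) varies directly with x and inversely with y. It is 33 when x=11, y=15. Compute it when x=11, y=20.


z = k·x/y
Solve for k using the known point: k = z·y/x = 33×15/11 = 495/11 = 45.0000
Now evaluate at x=11, y=20:
z = k × 11 / 20 = (495 × 11) / (11 × 20) = 5445/220
= 24.7500

24.7500


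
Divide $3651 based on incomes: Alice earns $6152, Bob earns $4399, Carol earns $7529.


Total income = 6152 + 4399 + 7529 = $18080
Alice: $3651 × 6152/18080 = $1242.31
Bob: $3651 × 4399/18080 = $888.32
Carol: $3651 × 7529/18080 = $1520.37
= Alice: $1242.31, Bob: $888.32, Carol: $1520.37

Alice: $1242.31, Bob: $888.32, Carol: $1520.37


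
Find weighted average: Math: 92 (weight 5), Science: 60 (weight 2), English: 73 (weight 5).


Numerator = 92×5 + 60×2 + 73×5
= 460 + 120 + 365
= 945
Total weight = 12
Weighted avg = 945/12
= 78.75

78.75


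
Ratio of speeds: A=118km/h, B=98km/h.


Ratio = 118:98
GCD = 2
Simplified = 59:49
Time ratio (same distance) = 49:59
Speed ratio = 59:49

59:49


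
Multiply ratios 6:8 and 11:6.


Compound ratio = (6×11) : (8×6)
= 66:48
GCD = 6
= 11:8

11:8


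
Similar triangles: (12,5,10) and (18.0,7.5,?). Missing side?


Scale factor = 18.0/12 = 1.5
Missing side = 10 × 1.5
= 15.0

15.0


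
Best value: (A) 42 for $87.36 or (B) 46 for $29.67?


Deal A: $87.36/42 = $2.0800/unit
Deal B: $29.67/46 = $0.6450/unit
B is cheaper per unit
= Deal B

Deal B


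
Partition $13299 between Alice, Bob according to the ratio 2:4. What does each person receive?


Total parts = 2 + 4 = 6
Alice: 13299 × 2/6 = 4433.00
Bob: 13299 × 4/6 = 8866.00
= Alice: $4433.00, Bob: $8866.00

Alice: $4433.00, Bob: $8866.00


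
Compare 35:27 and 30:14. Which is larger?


35/27 = 1.2963
30/14 = 2.1429
1.2963 < 2.1429, so 35:27 is less
= 30:14

30:14


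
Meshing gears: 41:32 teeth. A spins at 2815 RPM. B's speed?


Gear ratio = 41:32 = 41:32
RPM_B = RPM_A × (teeth_A / teeth_B)
= 2815 × (41/32)
= 3606.7 RPM

3606.7 RPM


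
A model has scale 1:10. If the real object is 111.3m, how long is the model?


Model size = real / scale
= 111.3 / 10
= 11.1300 m

11.1300 m


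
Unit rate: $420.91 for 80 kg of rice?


Unit rate = total / quantity
= 420.91 / 80
= $5.26 per unit

$5.26 per unit


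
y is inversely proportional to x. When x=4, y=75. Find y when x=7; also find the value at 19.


Inverse proportion: x × y = constant
k = 4 × 75 = 300
At x=7: k/7 = 42.86
At x=19: k/19 = 15.79
= 42.86 and 15.79

42.86 and 15.79


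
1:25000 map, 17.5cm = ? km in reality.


Real distance = map distance × scale
= 17.5cm × 25000
= 437500 cm = 4375.0 m
= 4.375 km

4.375 km


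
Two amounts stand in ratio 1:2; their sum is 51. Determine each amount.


Let A = 1k, B = 2k.
1k + 2k = 51
3k = 51 → k = 51/3 = 17
A = 1×17 = 17, B = 2×17 = 34
= A = 17, B = 34

A = 17, B = 34


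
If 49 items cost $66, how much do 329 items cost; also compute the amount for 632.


Direct proportion: y/x = constant
k = 66/49 ≈ 1.3469
y at x=329: k × 329 = 66 × 329 / 49 = 21714/49 ≈ 443.14
y at x=632: k × 632 = 66 × 632 / 49 = 41712/49 ≈ 851.27
= 443.14 and 851.27

443.14 and 851.27


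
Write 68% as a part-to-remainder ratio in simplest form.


68% means 68 parts out of 100; remainder = 32
Part : remainder = 68:32
GCD = 4
= 17:8

17:8


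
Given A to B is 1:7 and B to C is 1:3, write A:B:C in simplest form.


Match B: multiply A:B by 1 → 1:7
Multiply B:C by 7 → 7:21
Combined: 1:7:21
GCD = 1
= 1:7:21

1:7:21


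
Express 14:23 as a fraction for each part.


Total parts = 14 + 23 = 37
First part: 14/37 = 14/37
Second part: 23/37 = 23/37
= 14/37 and 23/37

14/37 and 23/37


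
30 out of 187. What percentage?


Percentage = (part / whole) × 100
= (30 / 187) × 100
≈ 16.04%

16.04%


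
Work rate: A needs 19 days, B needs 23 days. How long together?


Rate of A = 1/19 per day
Rate of B = 1/23 per day
Combined rate = 1/19 + 1/23 = 42/437 ≈ 0.0961 per day
Days = 1 / combined rate = 437/42
≈ 10.40 days

10.40 days


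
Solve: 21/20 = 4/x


Cross multiply: 21 × x = 20 × 4
21x = 80
x = 80 / 21
= 3.81

3.81


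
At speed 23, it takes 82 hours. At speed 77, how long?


Inverse proportion: x × y = constant
k = 23 × 82 = 1886
y₂ = k / 77 = 1886 / 77
= 24.49

24.49


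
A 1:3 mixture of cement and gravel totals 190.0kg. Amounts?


Total parts = 1 + 3 = 4
cement: 190.0 × 1/4 = 47.5kg
gravel: 190.0 × 3/4 = 142.5kg
= 47.5kg and 142.5kg

47.5kg and 142.5kg


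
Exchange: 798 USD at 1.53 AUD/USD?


Amount × rate = 798 × 1.53
= 1220.94 AUD

1220.94 AUD


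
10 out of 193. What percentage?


Percentage = (part / whole) × 100
= (10 / 193) × 100
≈ 5.18%

5.18%


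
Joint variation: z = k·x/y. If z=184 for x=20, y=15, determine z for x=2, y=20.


z = k·x/y
Solve for k using the known point: k = z·y/x = 184×15/20 = 2760/20 = 138.0000
Now evaluate at x=2, y=20:
z = k × 2 / 20 = (2760 × 2) / (20 × 20) = 5520/400
= 13.8000

13.8000


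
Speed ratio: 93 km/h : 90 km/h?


Ratio = 93:90
GCD = 3
Simplified = 31:30
Time ratio (same distance) = 30:31
Speed ratio = 31:30

31:30


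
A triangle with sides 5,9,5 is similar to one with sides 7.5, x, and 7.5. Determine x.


Scale factor = 7.5/5 = 1.5
Missing side = 9 × 1.5
= 13.5

13.5


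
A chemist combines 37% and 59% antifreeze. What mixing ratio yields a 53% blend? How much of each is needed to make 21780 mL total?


Let x parts of 37% mix with y parts of 59%.
37x + 59y = 53(x + y)
37x + 59y = 53x + 53y
x(37 - 53) = y(53 - 59)
x/y = (59 - 53)/(53 - 37) = 6/16
Simplify: 3:8
Total parts = 11; one part = 21780/11 = 1980.00 mL
37% solution: 3×1980.00 = 5940.00 mL
59% solution: 8×1980.00 = 15840.00 mL
= ratio 3:8; 5940.00 mL and 15840.00 mL

ratio 3:8; 5940.00 mL and 15840.00 mL


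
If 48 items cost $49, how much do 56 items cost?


Direct proportion: y/x = constant
k = 49/48 ≈ 1.0208
y₂ = k × 56 = 49 × 56 / 48 = 2744/48
≈ 57.17

57.17


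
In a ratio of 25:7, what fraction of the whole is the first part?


Total parts = 25 + 7 = 32
First part: 25/32 = 25/32
= 25/32

25/32


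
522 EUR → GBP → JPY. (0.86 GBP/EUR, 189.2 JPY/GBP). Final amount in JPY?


Step 1: 522 EUR × 0.86 = 448.92 GBP
Step 2: 448.92 GBP × 189.2 = 84935.66 JPY
Implied rate EUR→JPY = 0.86 × 189.2 = 162.7120
= 84935.66 JPY

84935.66 JPY


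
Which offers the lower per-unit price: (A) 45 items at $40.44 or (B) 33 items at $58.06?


Deal A: $40.44/45 = $0.8987/unit
Deal B: $58.06/33 = $1.7594/unit
A is cheaper per unit
= Deal A

Deal A


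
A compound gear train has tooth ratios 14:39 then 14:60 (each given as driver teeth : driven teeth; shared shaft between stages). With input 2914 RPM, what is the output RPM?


Stage 1: RPM_B = RPM_A × t_A/t_B = 2914 × 14/39 = 40796/39 ≈ 1046.05
B and C share a shaft → RPM_C = RPM_B
Stage 2: RPM_D = RPM_C × t_C/t_D = RPM_A × (t_A×t_C)/(t_B×t_D)
Overall ratio = (14×14)/(39×60) = 196/2340
RPM_D = 2914 × 196/2340 = 571144/2340
≈ 244.08 RPM

244.08 RPM


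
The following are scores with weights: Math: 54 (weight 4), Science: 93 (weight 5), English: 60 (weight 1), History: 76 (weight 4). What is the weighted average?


Numerator = 54×4 + 93×5 + 60×1 + 76×4
= 216 + 465 + 60 + 304
= 1045
Total weight = 14
Weighted avg = 1045/14
= 74.64

74.64


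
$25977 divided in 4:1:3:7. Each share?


Total parts = 4 + 1 + 3 + 7 = 15
Part 1: 25977 × 4/15 = 6927.20
Part 2: 25977 × 1/15 = 1731.80
Part 3: 25977 × 3/15 = 5195.40
Part 4: 25977 × 7/15 = 12122.60
= Part 1: $6927.20, Part 2: $1731.80, Part 3: $5195.40, Part 4: $12122.60

Part 1: $6927.20, Part 2: $1731.80, Part 3: $5195.40, Part 4: $12122.60


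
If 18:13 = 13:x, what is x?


Cross multiply: 18 × x = 13 × 13
18x = 169
x = 169 / 18
= 9.39

9.39


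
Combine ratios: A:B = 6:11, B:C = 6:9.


Match B: multiply A:B by 6 → 36:66
Multiply B:C by 11 → 66:99
Combined: 36:66:99
GCD = 3
= 12:22:33

12:22:33


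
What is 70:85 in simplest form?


GCD(70, 85) = 5
70/5 : 85/5
= 14:17

14:17


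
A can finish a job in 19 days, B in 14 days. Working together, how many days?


Rate of A = 1/19 per day
Rate of B = 1/14 per day
Combined rate = 1/19 + 1/14 = 33/266 ≈ 0.1241 per day
Days = 1 / combined rate = 266/33
≈ 8.06 days

8.06 days


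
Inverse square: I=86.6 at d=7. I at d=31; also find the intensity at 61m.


I₁d₁² = I₂d₂²
I at 31m = 86.6 × (7/31)² = 86.6 × 49/961 = 4243.4/961 ≈ 4.4156
I at 61m = 86.6 × (7/61)² = 86.6 × 49/3721 = 4243.4/3721 ≈ 1.1404
= 4.4156 and 1.1404

4.4156 and 1.1404


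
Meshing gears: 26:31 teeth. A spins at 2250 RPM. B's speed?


Gear ratio = 26:31 = 26:31
RPM_B = RPM_A × (teeth_A / teeth_B)
= 2250 × (26/31)
= 1887.1 RPM

1887.1 RPM


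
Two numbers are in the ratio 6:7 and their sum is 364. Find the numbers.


Let A = 6k, B = 7k.
6k + 7k = 364
13k = 364 → k = 364/13 = 28
A = 6×28 = 168, B = 7×28 = 196
= A = 168, B = 196

A = 168, B = 196


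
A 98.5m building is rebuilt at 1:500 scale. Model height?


Model size = real / scale
= 98.5 / 500
= 0.1970 m

0.1970 m


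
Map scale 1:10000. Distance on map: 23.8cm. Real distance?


Real distance = map distance × scale
= 23.8cm × 10000
= 238000 cm = 2380.0 m
= 2.380 km

2.380 km


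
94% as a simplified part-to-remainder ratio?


94% means 94 parts out of 100; remainder = 6
Part : remainder = 94:6
GCD = 2
= 47:3

47:3


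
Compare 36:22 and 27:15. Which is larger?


36/22 = 1.6364
27/15 = 1.8000
1.6364 < 1.8000, so 36:22 is less
= 27:15

27:15


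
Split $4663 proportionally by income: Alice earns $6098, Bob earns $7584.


Total income = 6098 + 7584 = $13682
Alice: $4663 × 6098/13682 = $2078.28
Bob: $4663 × 7584/13682 = $2584.72
= Alice: $2078.28, Bob: $2584.72

Alice: $2078.28, Bob: $2584.72


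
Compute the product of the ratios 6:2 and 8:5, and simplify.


Compound ratio = (6×8) : (2×5)
= 48:10
GCD = 2
= 24:5

24:5


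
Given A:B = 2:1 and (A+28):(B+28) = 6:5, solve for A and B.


Let A = 2k, B = 1k.
(2k + 28) / (1k + 28) = 6/5
Cross-multiply: 5(2k + 28) = 6(1k + 28)
10k + 140 = 6k + 168
10k - 6k = 168 - 140
4k = 28
k = 28/4 = 7
A = 2×7 = 14, B = 1×7 = 7
= A = 14, B = 7

A = 14, B = 7


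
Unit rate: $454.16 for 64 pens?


Unit rate = total / quantity
= 454.16 / 64
= $7.10 per unit

$7.10 per unit


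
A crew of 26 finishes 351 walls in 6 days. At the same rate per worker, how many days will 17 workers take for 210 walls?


Days ∝ work / workers, so d₂ = d₁ × (m₁/m₂) × (w₂/w₁)
Workers factor (inverse): 26/17 ≈ 1.5294
Work factor (direct): 210/351 ≈ 0.5983
d₂ = 6 × 26/17 × 210/351 = (6 × 26 × 210) / (17 × 351) = 32760/5967
≈ 5.49 days

5.49 days


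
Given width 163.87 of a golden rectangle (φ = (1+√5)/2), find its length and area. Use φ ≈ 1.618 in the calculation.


φ = (1 + √5) / 2 ≈ 1.618
Length = width × φ = 163.87 × 1.618 = 265.14166
≈ 265.14
Area = width × length = 163.87 × 265.14166 = 43448.7638242 ≈ 43448.76
= Length: 265.14, Area: 43448.76

Length: 265.14, Area: 43448.76


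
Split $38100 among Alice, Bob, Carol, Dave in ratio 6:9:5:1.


Total parts = 6 + 9 + 5 + 1 = 21
Alice: 38100 × 6/21 = 10885.71
Bob: 38100 × 9/21 = 16328.57
Carol: 38100 × 5/21 = 9071.43
Dave: 38100 × 1/21 = 1814.29
= Alice: $10885.71, Bob: $16328.57, Carol: $9071.43, Dave: $1814.29

Alice: $10885.71, Bob: $16328.57, Carol: $9071.43, Dave: $1814.29


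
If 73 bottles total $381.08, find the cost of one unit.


Unit rate = total / quantity
= 381.08 / 73
= $5.22 per unit

$5.22 per unit


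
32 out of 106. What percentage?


Percentage = (part / whole) × 100
= (32 / 106) × 100
≈ 30.19%

30.19%


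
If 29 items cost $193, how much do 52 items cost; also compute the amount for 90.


Direct proportion: y/x = constant
k = 193/29 ≈ 6.6552
y at x=52: k × 52 = 193 × 52 / 29 = 10036/29 ≈ 346.07
y at x=90: k × 90 = 193 × 90 / 29 = 17370/29 ≈ 598.97
= 346.07 and 598.97

346.07 and 598.97


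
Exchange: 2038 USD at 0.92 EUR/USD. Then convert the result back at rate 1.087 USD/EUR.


Amount × rate = 2038 × 0.92 = 1874.96 EUR
Round-trip: 1874.96 × 1.087 = 2038.08 USD
= 1874.96 EUR, then 2038.08 USD

1874.96 EUR, then 2038.08 USD


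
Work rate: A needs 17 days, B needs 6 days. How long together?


Rate of A = 1/17 per day
Rate of B = 1/6 per day
Combined rate = 1/17 + 1/6 = 23/102 ≈ 0.2255 per day
Days = 1 / combined rate = 102/23
≈ 4.43 days

4.43 days


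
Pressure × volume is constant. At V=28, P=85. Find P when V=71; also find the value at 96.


Inverse proportion: x × y = constant
k = 28 × 85 = 2380
At x=71: k/71 = 33.52
At x=96: k/96 = 24.79
= 33.52 and 24.79

33.52 and 24.79


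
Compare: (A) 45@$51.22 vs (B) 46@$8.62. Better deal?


Deal A: $51.22/45 = $1.1382/unit
Deal B: $8.62/46 = $0.1874/unit
B is cheaper per unit
= Deal B

Deal B


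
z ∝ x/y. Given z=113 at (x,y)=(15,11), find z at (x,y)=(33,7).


z = k·x/y
Solve for k using the known point: k = z·y/x = 113×11/15 = 1243/15 ≈ 82.8667
Now evaluate at x=33, y=7:
z = k × 33 / 7 = (1243 × 33) / (15 × 7) = 41019/105
≈ 390.6571

390.6571


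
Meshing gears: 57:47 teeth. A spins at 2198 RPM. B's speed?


Gear ratio = 57:47 = 57:47
RPM_B = RPM_A × (teeth_A / teeth_B)
= 2198 × (57/47)
= 2665.7 RPM

2665.7 RPM


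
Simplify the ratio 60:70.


GCD(60, 70) = 10
60/10 : 70/10
= 6:7

6:7


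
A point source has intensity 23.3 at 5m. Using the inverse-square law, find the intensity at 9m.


I₁d₁² = I₂d₂²
I₂ = I₁ × (d₁/d₂)²
= 23.3 × (5/9)²
= 23.3 × 25/81
= 582.5/81
≈ 7.1914

7.1914


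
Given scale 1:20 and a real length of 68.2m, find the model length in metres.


Model size = real / scale
= 68.2 / 20
= 3.4100 m

3.4100 m


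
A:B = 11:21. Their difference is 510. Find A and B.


Let A = 11k, B = 21k.
21k - 11k = 510
10k = 510 → k = 510/10 = 51
A = 11×51 = 561, B = 21×51 = 1071
= A = 561, B = 1071

A = 561, B = 1071


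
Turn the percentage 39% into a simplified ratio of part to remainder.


39% means 39 parts out of 100; remainder = 61
Part : remainder = 39:61
GCD = 1
= 39:61

39:61


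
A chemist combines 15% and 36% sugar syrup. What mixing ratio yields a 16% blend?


Let x parts of 15% mix with y parts of 36%.
15x + 36y = 16(x + y)
15x + 36y = 16x + 16y
x(15 - 16) = y(16 - 36)
x/y = (36 - 16)/(16 - 15) = 20/1
Simplify: 20:1
= 20:1

20:1


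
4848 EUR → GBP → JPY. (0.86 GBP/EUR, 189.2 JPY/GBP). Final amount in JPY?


Step 1: 4848 EUR × 0.86 = 4169.28 GBP
Step 2: 4169.28 GBP × 189.2 = 788827.78 JPY
Implied rate EUR→JPY = 0.86 × 189.2 = 162.7120
= 788827.78 JPY

788827.78 JPY


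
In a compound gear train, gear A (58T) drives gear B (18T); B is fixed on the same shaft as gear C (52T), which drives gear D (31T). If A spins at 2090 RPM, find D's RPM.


Stage 1: RPM_B = RPM_A × t_A/t_B = 2090 × 58/18 = 121220/18 ≈ 6734.44
B and C share a shaft → RPM_C = RPM_B
Stage 2: RPM_D = RPM_C × t_C/t_D = RPM_A × (t_A×t_C)/(t_B×t_D)
Overall ratio = (58×52)/(18×31) = 3016/558
RPM_D = 2090 × 3016/558 = 6303440/558
≈ 11296.49 RPM

11296.49 RPM


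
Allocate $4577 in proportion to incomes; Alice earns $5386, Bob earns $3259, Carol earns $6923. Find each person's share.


Total income = 5386 + 3259 + 6923 = $15568
Alice: $4577 × 5386/15568 = $1583.49
Bob: $4577 × 3259/15568 = $958.15
Carol: $4577 × 6923/15568 = $2035.37
= Alice: $1583.49, Bob: $958.15, Carol: $2035.37

Alice: $1583.49, Bob: $958.15, Carol: $2035.37


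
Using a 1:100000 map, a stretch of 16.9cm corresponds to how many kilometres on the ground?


Real distance = map distance × scale
= 16.9cm × 100000
= 1690000 cm = 16900.0 m
= 16.900 km

16.900 km


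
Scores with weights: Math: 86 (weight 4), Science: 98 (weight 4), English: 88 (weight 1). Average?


Numerator = 86×4 + 98×4 + 88×1
= 344 + 392 + 88
= 824
Total weight = 9
Weighted avg = 824/9
= 91.56

91.56


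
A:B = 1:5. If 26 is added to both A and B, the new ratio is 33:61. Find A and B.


Let A = 1k, B = 5k.
(1k + 26) / (5k + 26) = 33/61
Cross-multiply: 61(1k + 26) = 33(5k + 26)
61k + 1586 = 165k + 858
61k - 165k = 858 - 1586
-104k = -728
k = -728/-104 = 7
A = 1×7 = 7, B = 5×7 = 35
= A = 7, B = 35

A = 7, B = 35


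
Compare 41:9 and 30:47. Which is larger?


41/9 = 4.5556
30/47 = 0.6383
4.5556 > 0.6383, so 41:9 is greater
= 41:9

41:9


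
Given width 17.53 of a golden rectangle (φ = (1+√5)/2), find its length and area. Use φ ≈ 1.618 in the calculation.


φ = (1 + √5) / 2 ≈ 1.618
Length = width × φ = 17.53 × 1.618 = 28.36354
≈ 28.36
Area = width × length = 17.53 × 28.36354 = 497.2128562 ≈ 497.21
= Length: 28.36, Area: 497.21

Length: 28.36, Area: 497.21


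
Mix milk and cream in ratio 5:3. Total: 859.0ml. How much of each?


Total parts = 5 + 3 = 8
milk: 859.0 × 5/8 = 536.9ml
cream: 859.0 × 3/8 = 322.1ml
= 536.9ml and 322.1ml

536.9ml and 322.1ml


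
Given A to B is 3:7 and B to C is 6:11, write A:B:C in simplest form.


Match B: multiply A:B by 6 → 18:42
Multiply B:C by 7 → 42:77
Combined: 18:42:77
GCD = 1
= 18:42:77

18:42:77


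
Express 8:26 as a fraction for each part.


Total parts = 8 + 26 = 34
First part: 8/34 = 4/17
Second part: 26/34 = 13/17
= 4/17 and 13/17

4/17 and 13/17


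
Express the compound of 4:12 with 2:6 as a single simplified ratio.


Compound ratio = (4×2) : (12×6)
= 8:72
GCD = 8
= 1:9

1:9


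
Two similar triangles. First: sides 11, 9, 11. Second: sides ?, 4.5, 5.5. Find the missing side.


Scale factor = 4.5/9 = 0.5
Missing side = 11 × 0.5
= 5.5

5.5


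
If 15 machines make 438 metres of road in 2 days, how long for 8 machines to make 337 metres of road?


Days ∝ work / workers, so d₂ = d₁ × (m₁/m₂) × (w₂/w₁)
Workers factor (inverse): 15/8 = 1.8750
Work factor (direct): 337/438 ≈ 0.7694
d₂ = 2 × 15/8 × 337/438 = (2 × 15 × 337) / (8 × 438) = 10110/3504
≈ 2.89 days

2.89 days


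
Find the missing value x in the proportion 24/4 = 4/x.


Cross multiply: 24 × x = 4 × 4
24x = 16
x = 16 / 24
= 0.67

0.67


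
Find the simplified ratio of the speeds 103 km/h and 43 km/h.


Ratio = 103:43
GCD = 1
Simplified = 103:43
Time ratio (same distance) = 43:103
Speed ratio = 103:43

103:43


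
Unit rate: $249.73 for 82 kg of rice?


Unit rate = total / quantity
= 249.73 / 82
= $3.05 per unit

$3.05 per unit


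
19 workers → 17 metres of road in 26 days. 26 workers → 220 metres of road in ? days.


Days ∝ work / workers, so d₂ = d₁ × (m₁/m₂) × (w₂/w₁)
Workers factor (inverse): 19/26 ≈ 0.7308
Work factor (direct): 220/17 ≈ 12.9412
d₂ = 26 × 19/26 × 220/17 = (26 × 19 × 220) / (26 × 17) = 108680/442
≈ 245.88 days

245.88 days


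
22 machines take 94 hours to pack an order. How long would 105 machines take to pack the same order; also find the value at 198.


Inverse proportion: x × y = constant
k = 22 × 94 = 2068
At x=105: k/105 = 19.70
At x=198: k/198 = 10.44
= 19.70 and 10.44

19.70 and 10.44


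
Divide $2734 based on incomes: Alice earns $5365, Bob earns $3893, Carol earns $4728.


Total income = 5365 + 3893 + 4728 = $13986
Alice: $2734 × 5365/13986 = $1048.76
Bob: $2734 × 3893/13986 = $761.01
Carol: $2734 × 4728/13986 = $924.24
= Alice: $1048.76, Bob: $761.01, Carol: $924.24

Alice: $1048.76, Bob: $761.01, Carol: $924.24


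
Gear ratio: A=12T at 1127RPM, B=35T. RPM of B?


Gear ratio = 12:35 = 12:35
RPM_B = RPM_A × (teeth_A / teeth_B)
= 1127 × (12/35)
= 386.4 RPM

386.4 RPM


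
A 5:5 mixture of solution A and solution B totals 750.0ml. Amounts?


Total parts = 5 + 5 = 10
solution A: 750.0 × 5/10 = 375.0ml
solution B: 750.0 × 5/10 = 375.0ml
= 375.0ml and 375.0ml

375.0ml and 375.0ml


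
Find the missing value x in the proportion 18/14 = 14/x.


Cross multiply: 18 × x = 14 × 14
18x = 196
x = 196 / 18
= 10.89

10.89


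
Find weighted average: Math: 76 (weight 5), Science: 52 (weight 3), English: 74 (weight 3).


Numerator = 76×5 + 52×3 + 74×3
= 380 + 156 + 222
= 758
Total weight = 11
Weighted avg = 758/11
= 68.91

68.91


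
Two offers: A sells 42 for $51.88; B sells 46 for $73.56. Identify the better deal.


Deal A: $51.88/42 = $1.2352/unit
Deal B: $73.56/46 = $1.5991/unit
A is cheaper per unit
= Deal A

Deal A


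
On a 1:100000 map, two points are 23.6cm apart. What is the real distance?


Real distance = map distance × scale
= 23.6cm × 100000
= 2360000 cm = 23600.0 m
= 23.600 km

23.600 km


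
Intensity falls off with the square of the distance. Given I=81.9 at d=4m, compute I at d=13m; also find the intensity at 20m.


I₁d₁² = I₂d₂²
I at 13m = 81.9 × (4/13)² = 81.9 × 16/169 = 1310.4/169 ≈ 7.7538
I at 20m = 81.9 × (4/20)² = 81.9 × 16/400 = 1310.4/400 = 3.2760
= 7.7538 and 3.2760

7.7538 and 3.2760


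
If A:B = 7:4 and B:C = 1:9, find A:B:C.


Match B: multiply A:B by 1 → 7:4
Multiply B:C by 4 → 4:36
Combined: 7:4:36
GCD = 1
= 7:4:36

7:4:36


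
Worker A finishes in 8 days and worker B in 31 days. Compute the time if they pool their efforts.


Rate of A = 1/8 per day
Rate of B = 1/31 per day
Combined rate = 1/8 + 1/31 = 39/248 ≈ 0.1573 per day
Days = 1 / combined rate = 248/39
≈ 6.36 days

6.36 days


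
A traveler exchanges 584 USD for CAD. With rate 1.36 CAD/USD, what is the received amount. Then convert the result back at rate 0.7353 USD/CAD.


Amount × rate = 584 × 1.36 = 794.24 CAD
Round-trip: 794.24 × 0.7353 = 584.00 USD
= 794.24 CAD, then 584.00 USD

794.24 CAD, then 584.00 USD
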